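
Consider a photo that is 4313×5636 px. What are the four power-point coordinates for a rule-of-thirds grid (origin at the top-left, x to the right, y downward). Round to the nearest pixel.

(1438, 1879), (2875, 1879), (1438, 3757), (2875, 3757)

One third of 4313 is 1437.67; one third of 5636 is 1878.67.
Vertical third lines at x = 1438 and x = 2875; horizontal third lines at y = 1879 and y = 3757.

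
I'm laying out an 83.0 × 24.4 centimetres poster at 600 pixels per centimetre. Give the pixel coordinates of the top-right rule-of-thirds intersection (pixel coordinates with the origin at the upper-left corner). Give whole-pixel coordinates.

In pixels the canvas is 83.0 × 600 = 49800 wide and 24.4 × 600 = 14640 tall.
The top-right point is two-thirds across and one-third down:
x = 2 × 49800/3 ≈ 33200; y = 1 × 14640/3 ≈ 4880.

(33200, 4880)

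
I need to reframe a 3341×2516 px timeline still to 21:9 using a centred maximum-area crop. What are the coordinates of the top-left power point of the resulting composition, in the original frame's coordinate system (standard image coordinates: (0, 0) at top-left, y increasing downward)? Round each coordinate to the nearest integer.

x = 1114 px, y = 1019 px

3341/2516 < 21/9, so the 21:9 crop keeps the full width 3341 and trims height to 3341 × 9/21 = 1431.86 px.
Top offset = (2516 − 1431.86)/2 = 542.07 px; left offset = 0.
Top-left is one-third across and one-third down within the crop:
x = 0.00 + 1 × 3341.00/3 ≈ 1114; y = 542.07 + 1 × 1431.86/3 ≈ 1019.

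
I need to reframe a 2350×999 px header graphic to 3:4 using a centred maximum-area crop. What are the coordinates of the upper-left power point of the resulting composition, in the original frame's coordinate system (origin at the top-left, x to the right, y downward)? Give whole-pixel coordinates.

(1050, 333)

2350/999 > 3/4, so the 3:4 crop keeps the full height 999 and trims width to 999 × 3/4 = 749.25 px.
Left offset = (2350 − 749.25)/2 = 800.38 px; top offset = 0.
Upper-left is one-third across and one-third down within the crop:
x = 800.38 + 1 × 749.25/3 ≈ 1050; y = 0.00 + 1 × 999.00/3 ≈ 333.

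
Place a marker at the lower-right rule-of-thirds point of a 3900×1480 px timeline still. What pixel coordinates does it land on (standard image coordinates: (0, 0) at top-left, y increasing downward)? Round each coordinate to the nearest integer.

The lower-right point sits two-thirds of the way across and two-thirds of the way down.
x = 2 × 3900/3 ≈ 2600; y = 2 × 1480/3 ≈ 987.

x = 2600 px, y = 987 px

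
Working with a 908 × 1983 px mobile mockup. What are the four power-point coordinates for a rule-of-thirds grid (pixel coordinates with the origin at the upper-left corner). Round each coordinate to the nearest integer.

(303, 661), (605, 661), (303, 1322), (605, 1322)

One third of 908 is 302.67; one third of 1983 is 661.
Vertical third lines at x = 303 and x = 605; horizontal third lines at y = 661 and y = 1322.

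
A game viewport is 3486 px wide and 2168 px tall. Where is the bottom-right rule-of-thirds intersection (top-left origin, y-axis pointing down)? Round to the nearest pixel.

x = 2324 px, y = 1445 px

The bottom-right point sits two-thirds of the way across and two-thirds of the way down.
x = 2 × 3486/3 ≈ 2324; y = 2 × 2168/3 ≈ 1445.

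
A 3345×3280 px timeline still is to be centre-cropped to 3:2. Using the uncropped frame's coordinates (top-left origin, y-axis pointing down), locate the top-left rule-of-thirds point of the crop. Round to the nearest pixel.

3345/3280 < 3/2, so the 3:2 crop keeps the full width 3345 and trims height to 3345 × 2/3 = 2230.00 px.
Top offset = (3280 − 2230.00)/2 = 525.00 px; left offset = 0.
Top-left is one-third across and one-third down within the crop:
x = 0.00 + 1 × 3345.00/3 ≈ 1115; y = 525.00 + 1 × 2230.00/3 ≈ 1268.

(1115, 1268)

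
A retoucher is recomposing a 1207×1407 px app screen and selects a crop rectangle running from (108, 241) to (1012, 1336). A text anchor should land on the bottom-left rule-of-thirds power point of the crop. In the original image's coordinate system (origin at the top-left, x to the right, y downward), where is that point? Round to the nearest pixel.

x = 409 px, y = 971 px

Crop width = 1012 − 108 = 904 px; one third is 301.33 px.
Crop height = 1336 − 241 = 1095 px; one third is 365.00 px.
The bottom-left point is one-third across and two-thirds down within the crop:
x = 108 + 1 × 301.33 ≈ 409; y = 241 + 2 × 365.00 ≈ 971.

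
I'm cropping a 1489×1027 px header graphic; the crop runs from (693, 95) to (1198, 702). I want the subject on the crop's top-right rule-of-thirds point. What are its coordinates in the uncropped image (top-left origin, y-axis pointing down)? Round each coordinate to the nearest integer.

Crop width = 1198 − 693 = 505 px; one third is 168.33 px.
Crop height = 702 − 95 = 607 px; one third is 202.33 px.
The top-right point is two-thirds across and one-third down within the crop:
x = 693 + 2 × 168.33 ≈ 1030; y = 95 + 1 × 202.33 ≈ 297.

(1030, 297)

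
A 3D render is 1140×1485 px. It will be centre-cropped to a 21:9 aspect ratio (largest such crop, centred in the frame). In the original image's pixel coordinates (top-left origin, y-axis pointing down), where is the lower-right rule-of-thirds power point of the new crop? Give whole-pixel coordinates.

1140/1485 < 21/9, so the 21:9 crop keeps the full width 1140 and trims height to 1140 × 9/21 = 488.57 px.
Top offset = (1485 − 488.57)/2 = 498.21 px; left offset = 0.
Lower-right is two-thirds across and two-thirds down within the crop:
x = 0.00 + 2 × 1140.00/3 ≈ 760; y = 498.21 + 2 × 488.57/3 ≈ 824.

(760, 824)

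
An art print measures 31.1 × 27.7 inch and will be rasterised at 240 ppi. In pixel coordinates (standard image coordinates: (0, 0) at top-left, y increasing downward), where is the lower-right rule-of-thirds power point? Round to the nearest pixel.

In pixels the canvas is 31.1 × 240 = 7464 wide and 27.7 × 240 = 6648 tall.
The lower-right point is two-thirds across and two-thirds down:
x = 2 × 7464/3 ≈ 4976; y = 2 × 6648/3 ≈ 4432.

x = 4976 px, y = 4432 px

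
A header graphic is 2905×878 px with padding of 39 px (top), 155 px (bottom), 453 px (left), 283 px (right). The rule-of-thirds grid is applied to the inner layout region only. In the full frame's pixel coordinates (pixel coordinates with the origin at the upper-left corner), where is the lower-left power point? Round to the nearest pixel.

(1176, 495)

Content width = 2905 − 453 − 283 = 2169 px; content height = 878 − 39 − 155 = 684 px.
Lower-left is one-third across and two-thirds down within the inner layout region.
x = 453 + 1 × 2169/3 = 453 + 723.00 ≈ 1176
y = 39 + 2 × 684/3 = 39 + 456.00 ≈ 495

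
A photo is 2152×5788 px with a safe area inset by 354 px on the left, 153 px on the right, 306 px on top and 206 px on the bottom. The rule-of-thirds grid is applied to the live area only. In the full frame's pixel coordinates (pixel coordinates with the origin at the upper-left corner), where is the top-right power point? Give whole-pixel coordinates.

x = 1451 px, y = 2065 px

Content width = 2152 − 354 − 153 = 1645 px; content height = 5788 − 306 − 206 = 5276 px.
Top-right is two-thirds across and one-third down within the live area.
x = 354 + 2 × 1645/3 = 354 + 1096.67 ≈ 1451
y = 306 + 1 × 5276/3 = 306 + 1758.67 ≈ 2065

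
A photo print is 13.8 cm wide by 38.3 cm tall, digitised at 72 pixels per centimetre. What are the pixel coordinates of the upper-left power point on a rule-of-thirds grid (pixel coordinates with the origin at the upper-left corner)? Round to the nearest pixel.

In pixels the canvas is 13.8 × 72 = 993.6 wide and 38.3 × 72 = 2757.6 tall.
The upper-left point is one-third across and one-third down:
x = 1 × 993.6/3 ≈ 331; y = 1 × 2757.6/3 ≈ 919.

x = 331 px, y = 919 px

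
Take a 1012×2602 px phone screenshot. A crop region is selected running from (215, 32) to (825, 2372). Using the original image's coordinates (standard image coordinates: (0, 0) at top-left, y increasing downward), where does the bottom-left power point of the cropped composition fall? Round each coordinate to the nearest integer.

(418, 1592)

Crop width = 825 − 215 = 610 px; one third is 203.33 px.
Crop height = 2372 − 32 = 2340 px; one third is 780.00 px.
The bottom-left point is one-third across and two-thirds down within the crop:
x = 215 + 1 × 203.33 ≈ 418; y = 32 + 2 × 780.00 ≈ 1592.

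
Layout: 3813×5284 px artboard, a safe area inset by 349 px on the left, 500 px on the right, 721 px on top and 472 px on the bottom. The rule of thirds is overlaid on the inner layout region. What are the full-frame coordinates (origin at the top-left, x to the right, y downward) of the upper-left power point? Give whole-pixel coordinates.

x = 1337 px, y = 2085 px

Content width = 3813 − 349 − 500 = 2964 px; content height = 5284 − 721 − 472 = 4091 px.
Upper-left is one-third across and one-third down within the inner layout region.
x = 349 + 1 × 2964/3 = 349 + 988.00 ≈ 1337
y = 721 + 1 × 4091/3 = 721 + 1363.67 ≈ 2085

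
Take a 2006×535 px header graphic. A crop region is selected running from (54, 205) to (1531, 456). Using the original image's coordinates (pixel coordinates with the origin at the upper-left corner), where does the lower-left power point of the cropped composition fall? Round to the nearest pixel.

Crop width = 1531 − 54 = 1477 px; one third is 492.33 px.
Crop height = 456 − 205 = 251 px; one third is 83.67 px.
The lower-left point is one-third across and two-thirds down within the crop:
x = 54 + 1 × 492.33 ≈ 546; y = 205 + 2 × 83.67 ≈ 372.

x = 546 px, y = 372 px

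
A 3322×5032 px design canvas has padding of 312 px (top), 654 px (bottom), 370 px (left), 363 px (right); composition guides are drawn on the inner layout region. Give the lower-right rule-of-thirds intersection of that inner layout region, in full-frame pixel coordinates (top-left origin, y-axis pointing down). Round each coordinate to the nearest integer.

Content width = 3322 − 370 − 363 = 2589 px; content height = 5032 − 312 − 654 = 4066 px.
Lower-right is two-thirds across and two-thirds down within the inner layout region.
x = 370 + 2 × 2589/3 = 370 + 1726.00 ≈ 2096
y = 312 + 2 × 4066/3 = 312 + 2710.67 ≈ 3023

x = 2096 px, y = 3023 px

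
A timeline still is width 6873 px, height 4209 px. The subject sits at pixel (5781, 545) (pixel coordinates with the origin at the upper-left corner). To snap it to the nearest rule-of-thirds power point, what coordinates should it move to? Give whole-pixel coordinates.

x = 4582 px, y = 1403 px

Third lines: x ∈ {2291, 4582}, y ∈ {1403, 2806}.
5781 is closer to x = 4582; 545 is closer to y = 1403.
So the nearest intersection is the upper-right power point.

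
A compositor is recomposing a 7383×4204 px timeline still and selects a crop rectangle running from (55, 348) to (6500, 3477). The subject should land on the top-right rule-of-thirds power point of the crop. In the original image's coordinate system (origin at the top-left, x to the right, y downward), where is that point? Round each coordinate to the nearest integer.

Crop width = 6500 − 55 = 6445 px; one third is 2148.33 px.
Crop height = 3477 − 348 = 3129 px; one third is 1043.00 px.
The top-right point is two-thirds across and one-third down within the crop:
x = 55 + 2 × 2148.33 ≈ 4352; y = 348 + 1 × 1043.00 ≈ 1391.

x = 4352 px, y = 1391 px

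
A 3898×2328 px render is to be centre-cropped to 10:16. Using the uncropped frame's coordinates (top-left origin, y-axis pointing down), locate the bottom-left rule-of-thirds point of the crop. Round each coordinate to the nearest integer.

x = 1707 px, y = 1552 px

3898/2328 > 10/16, so the 10:16 crop keeps the full height 2328 and trims width to 2328 × 10/16 = 1455.00 px.
Left offset = (3898 − 1455.00)/2 = 1221.50 px; top offset = 0.
Bottom-left is one-third across and two-thirds down within the crop:
x = 1221.50 + 1 × 1455.00/3 ≈ 1707; y = 0.00 + 2 × 2328.00/3 ≈ 1552.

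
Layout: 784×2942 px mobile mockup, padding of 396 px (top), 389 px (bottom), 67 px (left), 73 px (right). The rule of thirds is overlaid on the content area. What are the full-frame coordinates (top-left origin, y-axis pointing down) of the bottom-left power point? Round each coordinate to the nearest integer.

Content width = 784 − 67 − 73 = 644 px; content height = 2942 − 396 − 389 = 2157 px.
Bottom-left is one-third across and two-thirds down within the content area.
x = 67 + 1 × 644/3 = 67 + 214.67 ≈ 282
y = 396 + 2 × 2157/3 = 396 + 1438.00 ≈ 1834

x = 282 px, y = 1834 px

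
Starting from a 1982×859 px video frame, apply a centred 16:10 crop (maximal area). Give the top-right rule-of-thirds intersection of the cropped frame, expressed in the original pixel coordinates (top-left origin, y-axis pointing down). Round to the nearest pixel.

1982/859 > 16/10, so the 16:10 crop keeps the full height 859 and trims width to 859 × 16/10 = 1374.40 px.
Left offset = (1982 − 1374.40)/2 = 303.80 px; top offset = 0.
Top-right is two-thirds across and one-third down within the crop:
x = 303.80 + 2 × 1374.40/3 ≈ 1220; y = 0.00 + 1 × 859.00/3 ≈ 286.

x = 1220 px, y = 286 px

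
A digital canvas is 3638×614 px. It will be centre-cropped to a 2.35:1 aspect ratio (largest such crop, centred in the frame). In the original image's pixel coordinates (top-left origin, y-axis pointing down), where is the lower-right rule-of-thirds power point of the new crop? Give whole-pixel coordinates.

(2059, 409)

3638/614 > 2.35/1, so the 2.35:1 crop keeps the full height 614 and trims width to 614 × 2.35/1 = 1442.90 px.
Left offset = (3638 − 1442.90)/2 = 1097.55 px; top offset = 0.
Lower-right is two-thirds across and two-thirds down within the crop:
x = 1097.55 + 2 × 1442.90/3 ≈ 2059; y = 0.00 + 2 × 614.00/3 ≈ 409.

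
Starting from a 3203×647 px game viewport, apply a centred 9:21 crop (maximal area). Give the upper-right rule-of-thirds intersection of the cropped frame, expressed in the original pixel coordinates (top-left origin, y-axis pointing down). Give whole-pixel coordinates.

x = 1648 px, y = 216 px

3203/647 > 9/21, so the 9:21 crop keeps the full height 647 and trims width to 647 × 9/21 = 277.29 px.
Left offset = (3203 − 277.29)/2 = 1462.86 px; top offset = 0.
Upper-right is two-thirds across and one-third down within the crop:
x = 1462.86 + 2 × 277.29/3 ≈ 1648; y = 0.00 + 1 × 647.00/3 ≈ 216.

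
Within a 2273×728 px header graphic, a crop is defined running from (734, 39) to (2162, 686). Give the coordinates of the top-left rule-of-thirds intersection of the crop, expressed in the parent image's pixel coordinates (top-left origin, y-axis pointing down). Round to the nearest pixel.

x = 1210 px, y = 255 px

Crop width = 2162 − 734 = 1428 px; one third is 476.00 px.
Crop height = 686 − 39 = 647 px; one third is 215.67 px.
The top-left point is one-third across and one-third down within the crop:
x = 734 + 1 × 476.00 ≈ 1210; y = 39 + 1 × 215.67 ≈ 255.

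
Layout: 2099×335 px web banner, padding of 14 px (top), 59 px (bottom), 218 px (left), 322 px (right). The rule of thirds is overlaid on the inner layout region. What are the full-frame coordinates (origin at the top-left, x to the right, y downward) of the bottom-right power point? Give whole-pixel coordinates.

x = 1257 px, y = 189 px

Content width = 2099 − 218 − 322 = 1559 px; content height = 335 − 14 − 59 = 262 px.
Bottom-right is two-thirds across and two-thirds down within the inner layout region.
x = 218 + 2 × 1559/3 = 218 + 1039.33 ≈ 1257
y = 14 + 2 × 262/3 = 14 + 174.67 ≈ 189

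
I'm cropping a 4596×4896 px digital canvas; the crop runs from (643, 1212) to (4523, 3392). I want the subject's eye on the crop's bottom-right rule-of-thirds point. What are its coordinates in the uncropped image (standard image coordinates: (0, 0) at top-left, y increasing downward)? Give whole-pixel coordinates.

Crop width = 4523 − 643 = 3880 px; one third is 1293.33 px.
Crop height = 3392 − 1212 = 2180 px; one third is 726.67 px.
The bottom-right point is two-thirds across and two-thirds down within the crop:
x = 643 + 2 × 1293.33 ≈ 3230; y = 1212 + 2 × 726.67 ≈ 2665.

(3230, 2665)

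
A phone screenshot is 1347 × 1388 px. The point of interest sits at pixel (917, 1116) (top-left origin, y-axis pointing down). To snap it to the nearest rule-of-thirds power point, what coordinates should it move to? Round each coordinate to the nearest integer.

x = 898 px, y = 925 px

Third lines: x ∈ {449, 898}, y ∈ {463, 925}.
917 is closer to x = 898; 1116 is closer to y = 925.
So the nearest intersection is the lower-right power point.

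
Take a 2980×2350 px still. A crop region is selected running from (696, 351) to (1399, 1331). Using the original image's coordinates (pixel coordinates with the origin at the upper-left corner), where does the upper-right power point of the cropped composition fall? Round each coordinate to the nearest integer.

Crop width = 1399 − 696 = 703 px; one third is 234.33 px.
Crop height = 1331 − 351 = 980 px; one third is 326.67 px.
The upper-right point is two-thirds across and one-third down within the crop:
x = 696 + 2 × 234.33 ≈ 1165; y = 351 + 1 × 326.67 ≈ 678.

(1165, 678)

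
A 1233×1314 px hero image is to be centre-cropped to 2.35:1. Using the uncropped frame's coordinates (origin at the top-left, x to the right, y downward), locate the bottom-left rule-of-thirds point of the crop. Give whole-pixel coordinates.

1233/1314 < 2.35/1, so the 2.35:1 crop keeps the full width 1233 and trims height to 1233 × 1/2.35 = 524.68 px.
Top offset = (1314 − 524.68)/2 = 394.66 px; left offset = 0.
Bottom-left is one-third across and two-thirds down within the crop:
x = 0.00 + 1 × 1233.00/3 ≈ 411; y = 394.66 + 2 × 524.68/3 ≈ 744.

x = 411 px, y = 744 px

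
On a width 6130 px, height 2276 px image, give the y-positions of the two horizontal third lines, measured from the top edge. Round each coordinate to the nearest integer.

2276 / 3 = 758.67, so the horizontal lines sit at one and two thirds of 2276.

759 px and 1517 px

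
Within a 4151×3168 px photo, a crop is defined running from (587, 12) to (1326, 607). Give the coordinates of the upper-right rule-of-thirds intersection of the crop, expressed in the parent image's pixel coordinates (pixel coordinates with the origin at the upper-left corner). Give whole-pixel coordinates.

Crop width = 1326 − 587 = 739 px; one third is 246.33 px.
Crop height = 607 − 12 = 595 px; one third is 198.33 px.
The upper-right point is two-thirds across and one-third down within the crop:
x = 587 + 2 × 246.33 ≈ 1080; y = 12 + 1 × 198.33 ≈ 210.

(1080, 210)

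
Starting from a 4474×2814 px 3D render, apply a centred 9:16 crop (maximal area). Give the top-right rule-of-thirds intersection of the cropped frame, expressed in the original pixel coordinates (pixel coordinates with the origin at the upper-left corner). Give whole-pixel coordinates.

(2501, 938)

4474/2814 > 9/16, so the 9:16 crop keeps the full height 2814 and trims width to 2814 × 9/16 = 1582.88 px.
Left offset = (4474 − 1582.88)/2 = 1445.56 px; top offset = 0.
Top-right is two-thirds across and one-third down within the crop:
x = 1445.56 + 2 × 1582.88/3 ≈ 2501; y = 0.00 + 1 × 2814.00/3 ≈ 938.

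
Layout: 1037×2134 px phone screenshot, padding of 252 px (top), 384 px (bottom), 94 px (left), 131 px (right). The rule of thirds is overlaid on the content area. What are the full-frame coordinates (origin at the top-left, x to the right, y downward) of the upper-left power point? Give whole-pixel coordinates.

x = 365 px, y = 751 px

Content width = 1037 − 94 − 131 = 812 px; content height = 2134 − 252 − 384 = 1498 px.
Upper-left is one-third across and one-third down within the content area.
x = 94 + 1 × 812/3 = 94 + 270.67 ≈ 365
y = 252 + 1 × 1498/3 = 252 + 499.33 ≈ 751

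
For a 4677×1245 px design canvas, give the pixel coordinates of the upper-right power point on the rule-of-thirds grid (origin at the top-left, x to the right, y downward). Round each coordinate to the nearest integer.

The upper-right point sits two-thirds of the way across and one-third of the way down.
x = 2 × 4677/3 ≈ 3118; y = 1 × 1245/3 ≈ 415.

x = 3118 px, y = 415 px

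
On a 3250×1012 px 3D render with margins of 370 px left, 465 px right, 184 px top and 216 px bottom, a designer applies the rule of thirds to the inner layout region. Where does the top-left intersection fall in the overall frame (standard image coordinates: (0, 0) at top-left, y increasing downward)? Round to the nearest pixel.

Content width = 3250 − 370 − 465 = 2415 px; content height = 1012 − 184 − 216 = 612 px.
Top-left is one-third across and one-third down within the inner layout region.
x = 370 + 1 × 2415/3 = 370 + 805.00 ≈ 1175
y = 184 + 1 × 612/3 = 184 + 204.00 ≈ 388

x = 1175 px, y = 388 px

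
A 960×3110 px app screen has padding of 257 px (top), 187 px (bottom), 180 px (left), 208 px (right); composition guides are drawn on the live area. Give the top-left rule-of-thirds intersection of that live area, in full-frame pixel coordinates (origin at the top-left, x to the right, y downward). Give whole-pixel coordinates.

Content width = 960 − 180 − 208 = 572 px; content height = 3110 − 257 − 187 = 2666 px.
Top-left is one-third across and one-third down within the live area.
x = 180 + 1 × 572/3 = 180 + 190.67 ≈ 371
y = 257 + 1 × 2666/3 = 257 + 888.67 ≈ 1146

(371, 1146)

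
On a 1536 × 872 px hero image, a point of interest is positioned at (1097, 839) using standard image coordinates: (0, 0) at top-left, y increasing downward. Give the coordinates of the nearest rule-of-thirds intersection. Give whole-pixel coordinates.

x = 1024 px, y = 581 px

Third lines: x ∈ {512, 1024}, y ∈ {291, 581}.
1097 is closer to x = 1024; 839 is closer to y = 581.
So the nearest intersection is the lower-right power point.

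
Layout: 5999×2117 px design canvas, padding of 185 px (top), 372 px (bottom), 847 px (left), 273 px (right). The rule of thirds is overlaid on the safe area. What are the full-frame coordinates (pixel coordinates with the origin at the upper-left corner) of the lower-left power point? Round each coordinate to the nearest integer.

Content width = 5999 − 847 − 273 = 4879 px; content height = 2117 − 185 − 372 = 1560 px.
Lower-left is one-third across and two-thirds down within the safe area.
x = 847 + 1 × 4879/3 = 847 + 1626.33 ≈ 2473
y = 185 + 2 × 1560/3 = 185 + 1040.00 ≈ 1225

(2473, 1225)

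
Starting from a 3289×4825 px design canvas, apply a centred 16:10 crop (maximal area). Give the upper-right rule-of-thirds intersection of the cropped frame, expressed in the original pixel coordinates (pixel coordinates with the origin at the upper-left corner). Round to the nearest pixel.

3289/4825 < 16/10, so the 16:10 crop keeps the full width 3289 and trims height to 3289 × 10/16 = 2055.62 px.
Top offset = (4825 − 2055.62)/2 = 1384.69 px; left offset = 0.
Upper-right is two-thirds across and one-third down within the crop:
x = 0.00 + 2 × 3289.00/3 ≈ 2193; y = 1384.69 + 1 × 2055.62/3 ≈ 2070.

(2193, 2070)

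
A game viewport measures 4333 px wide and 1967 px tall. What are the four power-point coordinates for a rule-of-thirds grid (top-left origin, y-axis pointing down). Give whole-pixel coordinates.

One third of 4333 is 1444.33; one third of 1967 is 655.67.
Vertical third lines at x = 1444 and x = 2889; horizontal third lines at y = 656 and y = 1311.

(1444, 656), (2889, 656), (1444, 1311), (2889, 1311)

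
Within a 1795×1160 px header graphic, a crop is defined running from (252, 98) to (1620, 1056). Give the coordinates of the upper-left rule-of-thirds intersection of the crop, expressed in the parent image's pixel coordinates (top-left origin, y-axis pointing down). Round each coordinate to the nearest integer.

Crop width = 1620 − 252 = 1368 px; one third is 456.00 px.
Crop height = 1056 − 98 = 958 px; one third is 319.33 px.
The upper-left point is one-third across and one-third down within the crop:
x = 252 + 1 × 456.00 ≈ 708; y = 98 + 1 × 319.33 ≈ 417.

(708, 417)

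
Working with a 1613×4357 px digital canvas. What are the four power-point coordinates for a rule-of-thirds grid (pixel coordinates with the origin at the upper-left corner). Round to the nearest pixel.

(538, 1452), (1075, 1452), (538, 2905), (1075, 2905)

One third of 1613 is 537.67; one third of 4357 is 1452.33.
Vertical third lines at x = 538 and x = 1075; horizontal third lines at y = 1452 and y = 2905.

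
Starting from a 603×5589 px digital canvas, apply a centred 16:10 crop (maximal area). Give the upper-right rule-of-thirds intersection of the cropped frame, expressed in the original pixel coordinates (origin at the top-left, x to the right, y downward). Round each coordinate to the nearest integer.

603/5589 < 16/10, so the 16:10 crop keeps the full width 603 and trims height to 603 × 10/16 = 376.88 px.
Top offset = (5589 − 376.88)/2 = 2606.06 px; left offset = 0.
Upper-right is two-thirds across and one-third down within the crop:
x = 0.00 + 2 × 603.00/3 ≈ 402; y = 2606.06 + 1 × 376.88/3 ≈ 2732.

(402, 2732)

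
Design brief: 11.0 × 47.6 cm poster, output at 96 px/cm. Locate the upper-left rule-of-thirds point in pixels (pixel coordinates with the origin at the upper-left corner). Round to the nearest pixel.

x = 352 px, y = 1523 px

In pixels the canvas is 11.0 × 96 = 1056 wide and 47.6 × 96 = 4569.6 tall.
The upper-left point is one-third across and one-third down:
x = 1 × 1056/3 ≈ 352; y = 1 × 4569.6/3 ≈ 1523.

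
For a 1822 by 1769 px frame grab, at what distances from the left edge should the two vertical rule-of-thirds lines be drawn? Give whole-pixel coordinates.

x = 607 px and x = 1215 px

1822 / 3 = 607.33, so the vertical lines sit at one and two thirds of 1822.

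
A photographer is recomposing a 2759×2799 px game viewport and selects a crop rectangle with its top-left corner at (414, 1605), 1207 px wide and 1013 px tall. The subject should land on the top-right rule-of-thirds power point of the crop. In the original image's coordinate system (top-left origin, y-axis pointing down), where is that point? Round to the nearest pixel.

(1219, 1943)

One third of the crop width 1207 is 402.33 px.
One third of the crop height 1013 is 337.67 px.
The top-right point is two-thirds across and one-third down within the crop:
x = 414 + 2 × 402.33 ≈ 1219; y = 1605 + 1 × 337.67 ≈ 1943.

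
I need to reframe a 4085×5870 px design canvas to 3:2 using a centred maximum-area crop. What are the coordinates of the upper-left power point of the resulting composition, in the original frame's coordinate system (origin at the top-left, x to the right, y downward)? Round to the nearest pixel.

4085/5870 < 3/2, so the 3:2 crop keeps the full width 4085 and trims height to 4085 × 2/3 = 2723.33 px.
Top offset = (5870 − 2723.33)/2 = 1573.33 px; left offset = 0.
Upper-left is one-third across and one-third down within the crop:
x = 0.00 + 1 × 4085.00/3 ≈ 1362; y = 1573.33 + 1 × 2723.33/3 ≈ 2481.

(1362, 2481)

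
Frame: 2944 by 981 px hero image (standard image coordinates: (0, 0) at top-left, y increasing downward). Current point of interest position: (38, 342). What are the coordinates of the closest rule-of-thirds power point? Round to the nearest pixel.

Third lines: x ∈ {981, 1963}, y ∈ {327, 654}.
38 is closer to x = 981; 342 is closer to y = 327.
So the nearest intersection is the upper-left power point.

(981, 327)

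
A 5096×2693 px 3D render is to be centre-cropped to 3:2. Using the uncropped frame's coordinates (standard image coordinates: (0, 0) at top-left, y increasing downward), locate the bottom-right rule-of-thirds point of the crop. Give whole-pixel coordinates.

(3221, 1795)

5096/2693 > 3/2, so the 3:2 crop keeps the full height 2693 and trims width to 2693 × 3/2 = 4039.50 px.
Left offset = (5096 − 4039.50)/2 = 528.25 px; top offset = 0.
Bottom-right is two-thirds across and two-thirds down within the crop:
x = 528.25 + 2 × 4039.50/3 ≈ 3221; y = 0.00 + 2 × 2693.00/3 ≈ 1795.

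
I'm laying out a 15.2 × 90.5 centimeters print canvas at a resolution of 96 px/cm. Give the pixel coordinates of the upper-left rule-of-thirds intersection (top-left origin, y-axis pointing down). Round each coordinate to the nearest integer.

In pixels the canvas is 15.2 × 96 = 1459.2 wide and 90.5 × 96 = 8688 tall.
The upper-left point is one-third across and one-third down:
x = 1 × 1459.2/3 ≈ 486; y = 1 × 8688/3 ≈ 2896.

(486, 2896)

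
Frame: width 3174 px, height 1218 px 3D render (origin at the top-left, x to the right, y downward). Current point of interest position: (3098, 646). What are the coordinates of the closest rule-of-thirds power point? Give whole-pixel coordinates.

Third lines: x ∈ {1058, 2116}, y ∈ {406, 812}.
3098 is closer to x = 2116; 646 is closer to y = 812.
So the nearest intersection is the lower-right power point.

(2116, 812)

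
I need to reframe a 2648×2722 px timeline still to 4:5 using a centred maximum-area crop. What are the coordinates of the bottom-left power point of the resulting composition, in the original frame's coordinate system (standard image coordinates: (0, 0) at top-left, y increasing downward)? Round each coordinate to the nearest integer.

(961, 1815)

2648/2722 > 4/5, so the 4:5 crop keeps the full height 2722 and trims width to 2722 × 4/5 = 2177.60 px.
Left offset = (2648 − 2177.60)/2 = 235.20 px; top offset = 0.
Bottom-left is one-third across and two-thirds down within the crop:
x = 235.20 + 1 × 2177.60/3 ≈ 961; y = 0.00 + 2 × 2722.00/3 ≈ 1815.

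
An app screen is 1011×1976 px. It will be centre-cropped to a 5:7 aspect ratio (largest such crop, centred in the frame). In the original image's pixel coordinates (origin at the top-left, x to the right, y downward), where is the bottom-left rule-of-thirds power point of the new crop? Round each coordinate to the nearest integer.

x = 337 px, y = 1224 px

1011/1976 < 5/7, so the 5:7 crop keeps the full width 1011 and trims height to 1011 × 7/5 = 1415.40 px.
Top offset = (1976 − 1415.40)/2 = 280.30 px; left offset = 0.
Bottom-left is one-third across and two-thirds down within the crop:
x = 0.00 + 1 × 1011.00/3 ≈ 337; y = 280.30 + 2 × 1415.40/3 ≈ 1224.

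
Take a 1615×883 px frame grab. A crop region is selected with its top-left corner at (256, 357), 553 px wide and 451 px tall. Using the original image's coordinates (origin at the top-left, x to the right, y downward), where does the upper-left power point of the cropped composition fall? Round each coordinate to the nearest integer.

One third of the crop width 553 is 184.33 px.
One third of the crop height 451 is 150.33 px.
The upper-left point is one-third across and one-third down within the crop:
x = 256 + 1 × 184.33 ≈ 440; y = 357 + 1 × 150.33 ≈ 507.

(440, 507)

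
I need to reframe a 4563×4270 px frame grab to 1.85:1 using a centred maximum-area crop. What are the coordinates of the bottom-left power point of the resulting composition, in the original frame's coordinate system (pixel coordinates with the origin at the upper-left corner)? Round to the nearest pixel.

(1521, 2546)

4563/4270 < 1.85/1, so the 1.85:1 crop keeps the full width 4563 and trims height to 4563 × 1/1.85 = 2466.49 px.
Top offset = (4270 − 2466.49)/2 = 901.76 px; left offset = 0.
Bottom-left is one-third across and two-thirds down within the crop:
x = 0.00 + 1 × 4563.00/3 ≈ 1521; y = 901.76 + 2 × 2466.49/3 ≈ 2546.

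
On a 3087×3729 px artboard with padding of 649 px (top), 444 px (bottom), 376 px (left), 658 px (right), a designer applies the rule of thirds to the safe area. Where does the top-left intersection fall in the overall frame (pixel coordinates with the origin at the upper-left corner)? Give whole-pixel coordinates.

(1060, 1528)

Content width = 3087 − 376 − 658 = 2053 px; content height = 3729 − 649 − 444 = 2636 px.
Top-left is one-third across and one-third down within the safe area.
x = 376 + 1 × 2053/3 = 376 + 684.33 ≈ 1060
y = 649 + 1 × 2636/3 = 649 + 878.67 ≈ 1528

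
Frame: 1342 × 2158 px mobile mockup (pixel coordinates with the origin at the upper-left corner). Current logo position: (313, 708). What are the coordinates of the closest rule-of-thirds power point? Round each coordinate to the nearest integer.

x = 447 px, y = 719 px

Third lines: x ∈ {447, 895}, y ∈ {719, 1439}.
313 is closer to x = 447; 708 is closer to y = 719.
So the nearest intersection is the upper-left power point.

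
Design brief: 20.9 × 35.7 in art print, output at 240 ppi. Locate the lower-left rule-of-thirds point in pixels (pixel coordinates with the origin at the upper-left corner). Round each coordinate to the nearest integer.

x = 1672 px, y = 5712 px

In pixels the canvas is 20.9 × 240 = 5016 wide and 35.7 × 240 = 8568 tall.
The lower-left point is one-third across and two-thirds down:
x = 1 × 5016/3 ≈ 1672; y = 2 × 8568/3 ≈ 5712.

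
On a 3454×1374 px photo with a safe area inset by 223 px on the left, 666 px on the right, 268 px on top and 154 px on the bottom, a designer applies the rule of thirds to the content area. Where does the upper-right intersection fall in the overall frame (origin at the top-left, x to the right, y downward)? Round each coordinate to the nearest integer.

Content width = 3454 − 223 − 666 = 2565 px; content height = 1374 − 268 − 154 = 952 px.
Upper-right is two-thirds across and one-third down within the content area.
x = 223 + 2 × 2565/3 = 223 + 1710.00 ≈ 1933
y = 268 + 1 × 952/3 = 268 + 317.33 ≈ 585

x = 1933 px, y = 585 px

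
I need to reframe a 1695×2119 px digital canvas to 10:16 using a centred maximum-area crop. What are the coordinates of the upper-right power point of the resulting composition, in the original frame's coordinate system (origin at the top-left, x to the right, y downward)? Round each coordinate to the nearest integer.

x = 1068 px, y = 706 px

1695/2119 > 10/16, so the 10:16 crop keeps the full height 2119 and trims width to 2119 × 10/16 = 1324.38 px.
Left offset = (1695 − 1324.38)/2 = 185.31 px; top offset = 0.
Upper-right is two-thirds across and one-third down within the crop:
x = 185.31 + 2 × 1324.38/3 ≈ 1068; y = 0.00 + 1 × 2119.00/3 ≈ 706.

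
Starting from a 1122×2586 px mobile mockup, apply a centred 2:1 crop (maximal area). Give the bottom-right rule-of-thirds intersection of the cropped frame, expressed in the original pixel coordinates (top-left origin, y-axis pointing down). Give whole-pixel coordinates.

1122/2586 < 2/1, so the 2:1 crop keeps the full width 1122 and trims height to 1122 × 1/2 = 561.00 px.
Top offset = (2586 − 561.00)/2 = 1012.50 px; left offset = 0.
Bottom-right is two-thirds across and two-thirds down within the crop:
x = 0.00 + 2 × 1122.00/3 ≈ 748; y = 1012.50 + 2 × 561.00/3 ≈ 1387.

(748, 1387)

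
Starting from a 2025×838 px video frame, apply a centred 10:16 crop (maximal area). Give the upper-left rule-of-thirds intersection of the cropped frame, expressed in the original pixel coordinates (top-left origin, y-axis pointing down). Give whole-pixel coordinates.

(925, 279)

2025/838 > 10/16, so the 10:16 crop keeps the full height 838 and trims width to 838 × 10/16 = 523.75 px.
Left offset = (2025 − 523.75)/2 = 750.62 px; top offset = 0.
Upper-left is one-third across and one-third down within the crop:
x = 750.62 + 1 × 523.75/3 ≈ 925; y = 0.00 + 1 × 838.00/3 ≈ 279.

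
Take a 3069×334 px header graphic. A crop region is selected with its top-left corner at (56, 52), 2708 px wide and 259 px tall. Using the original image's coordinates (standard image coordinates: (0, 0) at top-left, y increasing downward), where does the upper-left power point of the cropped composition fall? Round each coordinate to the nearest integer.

One third of the crop width 2708 is 902.67 px.
One third of the crop height 259 is 86.33 px.
The upper-left point is one-third across and one-third down within the crop:
x = 56 + 1 × 902.67 ≈ 959; y = 52 + 1 × 86.33 ≈ 138.

(959, 138)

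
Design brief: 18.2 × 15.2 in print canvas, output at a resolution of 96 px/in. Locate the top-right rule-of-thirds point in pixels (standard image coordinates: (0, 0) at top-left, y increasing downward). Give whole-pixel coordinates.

In pixels the canvas is 18.2 × 96 = 1747.2 wide and 15.2 × 96 = 1459.2 tall.
The top-right point is two-thirds across and one-third down:
x = 2 × 1747.2/3 ≈ 1165; y = 1 × 1459.2/3 ≈ 486.

x = 1165 px, y = 486 px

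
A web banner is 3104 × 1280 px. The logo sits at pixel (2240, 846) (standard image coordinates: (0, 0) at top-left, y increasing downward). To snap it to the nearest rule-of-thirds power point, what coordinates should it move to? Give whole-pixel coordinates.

Third lines: x ∈ {1035, 2069}, y ∈ {427, 853}.
2240 is closer to x = 2069; 846 is closer to y = 853.
So the nearest intersection is the lower-right power point.

x = 2069 px, y = 853 px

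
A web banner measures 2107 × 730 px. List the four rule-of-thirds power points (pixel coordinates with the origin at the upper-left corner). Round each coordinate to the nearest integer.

One third of 2107 is 702.33; one third of 730 is 243.33.
Vertical third lines at x = 702 and x = 1405; horizontal third lines at y = 243 and y = 487.

(702, 243), (1405, 243), (702, 487), (1405, 487)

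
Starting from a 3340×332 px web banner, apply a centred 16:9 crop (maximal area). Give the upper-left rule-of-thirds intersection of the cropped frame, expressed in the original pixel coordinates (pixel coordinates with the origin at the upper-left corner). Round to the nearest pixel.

(1572, 111)

3340/332 > 16/9, so the 16:9 crop keeps the full height 332 and trims width to 332 × 16/9 = 590.22 px.
Left offset = (3340 − 590.22)/2 = 1374.89 px; top offset = 0.
Upper-left is one-third across and one-third down within the crop:
x = 1374.89 + 1 × 590.22/3 ≈ 1572; y = 0.00 + 1 × 332.00/3 ≈ 111.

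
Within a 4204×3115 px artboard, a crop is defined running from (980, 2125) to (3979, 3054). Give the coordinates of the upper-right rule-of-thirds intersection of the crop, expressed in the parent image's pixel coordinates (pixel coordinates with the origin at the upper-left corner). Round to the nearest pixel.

Crop width = 3979 − 980 = 2999 px; one third is 999.67 px.
Crop height = 3054 − 2125 = 929 px; one third is 309.67 px.
The upper-right point is two-thirds across and one-third down within the crop:
x = 980 + 2 × 999.67 ≈ 2979; y = 2125 + 1 × 309.67 ≈ 2435.

(2979, 2435)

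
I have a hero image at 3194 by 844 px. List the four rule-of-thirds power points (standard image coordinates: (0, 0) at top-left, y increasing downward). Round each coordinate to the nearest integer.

(1065, 281), (2129, 281), (1065, 563), (2129, 563)

One third of 3194 is 1064.67; one third of 844 is 281.33.
Vertical third lines at x = 1065 and x = 2129; horizontal third lines at y = 281 and y = 563.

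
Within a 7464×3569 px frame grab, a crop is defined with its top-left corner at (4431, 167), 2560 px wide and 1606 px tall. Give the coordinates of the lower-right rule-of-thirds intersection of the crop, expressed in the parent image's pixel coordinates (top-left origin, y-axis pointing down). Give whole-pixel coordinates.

(6138, 1238)

One third of the crop width 2560 is 853.33 px.
One third of the crop height 1606 is 535.33 px.
The lower-right point is two-thirds across and two-thirds down within the crop:
x = 4431 + 2 × 853.33 ≈ 6138; y = 167 + 2 × 535.33 ≈ 1238.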